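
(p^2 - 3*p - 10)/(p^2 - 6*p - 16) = (p - 5)/(p - 8)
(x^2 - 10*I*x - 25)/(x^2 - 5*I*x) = (x - 5*I)/x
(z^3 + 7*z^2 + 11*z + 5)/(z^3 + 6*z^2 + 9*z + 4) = (z + 5)/(z + 4)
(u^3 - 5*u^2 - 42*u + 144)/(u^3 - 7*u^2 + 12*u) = (u^2 - 2*u - 48)/(u*(u - 4))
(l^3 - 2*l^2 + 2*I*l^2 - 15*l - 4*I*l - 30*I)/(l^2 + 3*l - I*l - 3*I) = (l^2 + l*(-5 + 2*I) - 10*I)/(l - I)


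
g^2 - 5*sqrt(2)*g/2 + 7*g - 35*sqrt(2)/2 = (g + 7)*(g - 5*sqrt(2)/2)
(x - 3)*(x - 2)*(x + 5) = x^3 - 19*x + 30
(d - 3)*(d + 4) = d^2 + d - 12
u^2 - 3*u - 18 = (u - 6)*(u + 3)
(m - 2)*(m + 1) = m^2 - m - 2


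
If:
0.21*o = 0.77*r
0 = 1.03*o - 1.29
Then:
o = 1.25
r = 0.34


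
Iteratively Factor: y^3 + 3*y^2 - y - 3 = (y - 1)*(y^2 + 4*y + 3) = (y - 1)*(y + 3)*(y + 1)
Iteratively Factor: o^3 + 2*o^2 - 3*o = (o)*(o^2 + 2*o - 3) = o*(o - 1)*(o + 3)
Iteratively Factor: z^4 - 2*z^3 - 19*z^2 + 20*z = (z)*(z^3 - 2*z^2 - 19*z + 20) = z*(z + 4)*(z^2 - 6*z + 5) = z*(z - 1)*(z + 4)*(z - 5)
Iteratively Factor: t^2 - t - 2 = (t - 2)*(t + 1)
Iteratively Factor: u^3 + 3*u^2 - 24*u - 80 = (u + 4)*(u^2 - u - 20) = (u + 4)^2*(u - 5)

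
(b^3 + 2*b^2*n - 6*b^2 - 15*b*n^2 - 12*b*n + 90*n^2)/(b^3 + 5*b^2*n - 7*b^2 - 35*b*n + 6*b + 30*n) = (b - 3*n)/(b - 1)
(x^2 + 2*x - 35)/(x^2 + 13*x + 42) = (x - 5)/(x + 6)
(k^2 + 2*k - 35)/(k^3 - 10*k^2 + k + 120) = (k + 7)/(k^2 - 5*k - 24)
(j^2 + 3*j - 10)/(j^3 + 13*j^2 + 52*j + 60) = (j - 2)/(j^2 + 8*j + 12)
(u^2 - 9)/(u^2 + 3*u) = (u - 3)/u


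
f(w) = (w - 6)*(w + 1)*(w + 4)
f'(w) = (w - 6)*(w + 1) + (w - 6)*(w + 4) + (w + 1)*(w + 4) = 3*w^2 - 2*w - 26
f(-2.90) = 18.60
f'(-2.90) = 5.03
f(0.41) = -34.76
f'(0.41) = -26.32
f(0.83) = -45.70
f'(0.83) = -25.59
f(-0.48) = -11.86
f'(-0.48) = -24.35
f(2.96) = -83.79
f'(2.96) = -5.64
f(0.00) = -24.00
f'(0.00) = -26.00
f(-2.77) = 19.09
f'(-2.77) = 2.56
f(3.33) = -84.74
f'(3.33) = 0.61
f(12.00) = 1248.00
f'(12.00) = 382.00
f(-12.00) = -1584.00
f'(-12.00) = 430.00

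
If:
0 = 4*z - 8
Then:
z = 2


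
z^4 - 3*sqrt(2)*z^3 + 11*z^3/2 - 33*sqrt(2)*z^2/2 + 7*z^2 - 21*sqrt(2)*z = z*(z + 2)*(z + 7/2)*(z - 3*sqrt(2))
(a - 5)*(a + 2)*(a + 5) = a^3 + 2*a^2 - 25*a - 50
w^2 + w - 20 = (w - 4)*(w + 5)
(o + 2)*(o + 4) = o^2 + 6*o + 8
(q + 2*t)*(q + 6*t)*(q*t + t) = q^3*t + 8*q^2*t^2 + q^2*t + 12*q*t^3 + 8*q*t^2 + 12*t^3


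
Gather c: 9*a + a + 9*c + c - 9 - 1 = 10*a + 10*c - 10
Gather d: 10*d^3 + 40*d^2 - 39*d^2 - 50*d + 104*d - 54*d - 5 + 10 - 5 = 10*d^3 + d^2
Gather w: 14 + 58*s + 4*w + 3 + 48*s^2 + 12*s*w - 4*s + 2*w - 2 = 48*s^2 + 54*s + w*(12*s + 6) + 15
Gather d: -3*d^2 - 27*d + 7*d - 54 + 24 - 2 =-3*d^2 - 20*d - 32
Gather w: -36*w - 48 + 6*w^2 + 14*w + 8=6*w^2 - 22*w - 40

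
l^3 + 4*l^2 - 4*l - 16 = (l - 2)*(l + 2)*(l + 4)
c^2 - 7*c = c*(c - 7)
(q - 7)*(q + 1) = q^2 - 6*q - 7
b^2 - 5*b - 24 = (b - 8)*(b + 3)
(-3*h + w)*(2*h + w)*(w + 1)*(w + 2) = -6*h^2*w^2 - 18*h^2*w - 12*h^2 - h*w^3 - 3*h*w^2 - 2*h*w + w^4 + 3*w^3 + 2*w^2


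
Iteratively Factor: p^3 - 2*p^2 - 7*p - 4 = (p + 1)*(p^2 - 3*p - 4) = (p + 1)^2*(p - 4)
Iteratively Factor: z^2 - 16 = (z - 4)*(z + 4)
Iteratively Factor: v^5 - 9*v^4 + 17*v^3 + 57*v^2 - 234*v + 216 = (v - 4)*(v^4 - 5*v^3 - 3*v^2 + 45*v - 54) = (v - 4)*(v + 3)*(v^3 - 8*v^2 + 21*v - 18) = (v - 4)*(v - 3)*(v + 3)*(v^2 - 5*v + 6) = (v - 4)*(v - 3)^2*(v + 3)*(v - 2)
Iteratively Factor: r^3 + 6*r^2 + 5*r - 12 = (r + 3)*(r^2 + 3*r - 4) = (r - 1)*(r + 3)*(r + 4)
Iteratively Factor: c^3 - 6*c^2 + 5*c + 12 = (c - 4)*(c^2 - 2*c - 3) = (c - 4)*(c - 3)*(c + 1)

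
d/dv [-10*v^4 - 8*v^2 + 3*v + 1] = -40*v^3 - 16*v + 3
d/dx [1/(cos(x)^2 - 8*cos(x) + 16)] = 2*sin(x)/(cos(x) - 4)^3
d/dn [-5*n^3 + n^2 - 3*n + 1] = -15*n^2 + 2*n - 3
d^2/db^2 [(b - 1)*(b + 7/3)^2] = 6*b + 22/3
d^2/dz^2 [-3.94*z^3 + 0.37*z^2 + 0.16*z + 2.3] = 0.74 - 23.64*z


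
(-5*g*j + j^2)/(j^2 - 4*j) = (-5*g + j)/(j - 4)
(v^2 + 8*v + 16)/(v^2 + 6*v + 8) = (v + 4)/(v + 2)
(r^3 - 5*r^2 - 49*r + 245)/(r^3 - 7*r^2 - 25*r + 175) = (r + 7)/(r + 5)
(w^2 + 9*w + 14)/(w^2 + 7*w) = (w + 2)/w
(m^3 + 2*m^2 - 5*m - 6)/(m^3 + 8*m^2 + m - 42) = (m + 1)/(m + 7)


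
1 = 1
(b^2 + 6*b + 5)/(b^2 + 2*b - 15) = (b + 1)/(b - 3)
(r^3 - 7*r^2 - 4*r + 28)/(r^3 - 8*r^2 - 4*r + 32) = (r - 7)/(r - 8)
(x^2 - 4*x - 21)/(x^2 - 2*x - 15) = (x - 7)/(x - 5)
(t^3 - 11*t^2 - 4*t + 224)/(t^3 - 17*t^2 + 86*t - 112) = (t + 4)/(t - 2)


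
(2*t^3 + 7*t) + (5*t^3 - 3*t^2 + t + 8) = 7*t^3 - 3*t^2 + 8*t + 8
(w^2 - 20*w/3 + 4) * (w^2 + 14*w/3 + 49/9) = w^4 - 2*w^3 - 65*w^2/3 - 476*w/27 + 196/9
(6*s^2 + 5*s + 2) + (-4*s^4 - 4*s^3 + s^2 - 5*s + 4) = -4*s^4 - 4*s^3 + 7*s^2 + 6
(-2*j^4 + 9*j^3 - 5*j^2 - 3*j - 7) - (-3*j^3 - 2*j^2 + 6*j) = -2*j^4 + 12*j^3 - 3*j^2 - 9*j - 7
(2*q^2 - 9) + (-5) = 2*q^2 - 14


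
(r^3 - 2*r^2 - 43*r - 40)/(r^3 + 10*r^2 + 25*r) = (r^2 - 7*r - 8)/(r*(r + 5))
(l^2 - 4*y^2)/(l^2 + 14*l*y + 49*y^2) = (l^2 - 4*y^2)/(l^2 + 14*l*y + 49*y^2)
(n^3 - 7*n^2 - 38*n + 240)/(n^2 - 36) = (n^2 - 13*n + 40)/(n - 6)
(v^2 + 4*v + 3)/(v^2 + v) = (v + 3)/v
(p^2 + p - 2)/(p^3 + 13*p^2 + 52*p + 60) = (p - 1)/(p^2 + 11*p + 30)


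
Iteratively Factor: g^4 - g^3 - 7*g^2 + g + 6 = (g - 3)*(g^3 + 2*g^2 - g - 2) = (g - 3)*(g - 1)*(g^2 + 3*g + 2) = (g - 3)*(g - 1)*(g + 2)*(g + 1)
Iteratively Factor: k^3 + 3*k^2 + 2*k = (k + 1)*(k^2 + 2*k) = (k + 1)*(k + 2)*(k)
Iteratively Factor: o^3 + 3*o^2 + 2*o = (o + 1)*(o^2 + 2*o) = (o + 1)*(o + 2)*(o)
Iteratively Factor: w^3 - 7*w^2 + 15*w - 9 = (w - 1)*(w^2 - 6*w + 9) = (w - 3)*(w - 1)*(w - 3)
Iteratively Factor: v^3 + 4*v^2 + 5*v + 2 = (v + 1)*(v^2 + 3*v + 2) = (v + 1)*(v + 2)*(v + 1)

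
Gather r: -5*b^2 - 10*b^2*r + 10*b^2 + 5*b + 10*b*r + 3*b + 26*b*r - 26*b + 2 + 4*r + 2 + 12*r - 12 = 5*b^2 - 18*b + r*(-10*b^2 + 36*b + 16) - 8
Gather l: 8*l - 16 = 8*l - 16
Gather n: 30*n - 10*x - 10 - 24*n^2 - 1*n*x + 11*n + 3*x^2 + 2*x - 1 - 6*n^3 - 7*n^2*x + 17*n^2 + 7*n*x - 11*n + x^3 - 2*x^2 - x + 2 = -6*n^3 + n^2*(-7*x - 7) + n*(6*x + 30) + x^3 + x^2 - 9*x - 9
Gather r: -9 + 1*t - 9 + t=2*t - 18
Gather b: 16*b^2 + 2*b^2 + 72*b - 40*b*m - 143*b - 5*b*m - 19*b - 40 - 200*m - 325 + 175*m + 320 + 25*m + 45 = 18*b^2 + b*(-45*m - 90)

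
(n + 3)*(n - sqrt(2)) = n^2 - sqrt(2)*n + 3*n - 3*sqrt(2)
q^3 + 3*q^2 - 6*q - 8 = (q - 2)*(q + 1)*(q + 4)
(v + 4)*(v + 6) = v^2 + 10*v + 24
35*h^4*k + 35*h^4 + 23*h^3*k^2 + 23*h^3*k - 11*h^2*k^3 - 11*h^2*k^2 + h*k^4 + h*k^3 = (-7*h + k)*(-5*h + k)*(h + k)*(h*k + h)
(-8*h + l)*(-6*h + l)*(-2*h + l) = -96*h^3 + 76*h^2*l - 16*h*l^2 + l^3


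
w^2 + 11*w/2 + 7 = (w + 2)*(w + 7/2)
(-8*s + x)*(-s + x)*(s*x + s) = 8*s^3*x + 8*s^3 - 9*s^2*x^2 - 9*s^2*x + s*x^3 + s*x^2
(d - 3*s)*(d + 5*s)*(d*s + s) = d^3*s + 2*d^2*s^2 + d^2*s - 15*d*s^3 + 2*d*s^2 - 15*s^3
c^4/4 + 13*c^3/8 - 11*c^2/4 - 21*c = c*(c/4 + 1)*(c - 7/2)*(c + 6)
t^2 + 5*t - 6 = (t - 1)*(t + 6)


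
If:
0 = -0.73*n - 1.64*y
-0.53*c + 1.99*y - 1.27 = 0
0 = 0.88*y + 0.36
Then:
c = -3.93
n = 0.92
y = -0.41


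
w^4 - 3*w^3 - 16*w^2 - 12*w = w*(w - 6)*(w + 1)*(w + 2)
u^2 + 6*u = u*(u + 6)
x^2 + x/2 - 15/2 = (x - 5/2)*(x + 3)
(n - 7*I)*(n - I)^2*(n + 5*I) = n^4 - 4*I*n^3 + 30*n^2 - 68*I*n - 35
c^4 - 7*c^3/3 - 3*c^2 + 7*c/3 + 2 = (c - 3)*(c - 1)*(c + 2/3)*(c + 1)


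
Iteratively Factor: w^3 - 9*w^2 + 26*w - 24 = (w - 3)*(w^2 - 6*w + 8) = (w - 3)*(w - 2)*(w - 4)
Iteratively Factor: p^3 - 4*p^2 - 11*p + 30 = (p + 3)*(p^2 - 7*p + 10) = (p - 5)*(p + 3)*(p - 2)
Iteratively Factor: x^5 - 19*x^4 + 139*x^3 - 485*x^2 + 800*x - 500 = (x - 2)*(x^4 - 17*x^3 + 105*x^2 - 275*x + 250) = (x - 2)^2*(x^3 - 15*x^2 + 75*x - 125) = (x - 5)*(x - 2)^2*(x^2 - 10*x + 25) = (x - 5)^2*(x - 2)^2*(x - 5)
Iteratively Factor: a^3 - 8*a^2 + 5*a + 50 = (a - 5)*(a^2 - 3*a - 10) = (a - 5)^2*(a + 2)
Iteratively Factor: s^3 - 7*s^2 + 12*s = (s - 4)*(s^2 - 3*s) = s*(s - 4)*(s - 3)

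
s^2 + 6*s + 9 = (s + 3)^2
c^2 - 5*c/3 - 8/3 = (c - 8/3)*(c + 1)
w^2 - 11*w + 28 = (w - 7)*(w - 4)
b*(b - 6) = b^2 - 6*b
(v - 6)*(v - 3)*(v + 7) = v^3 - 2*v^2 - 45*v + 126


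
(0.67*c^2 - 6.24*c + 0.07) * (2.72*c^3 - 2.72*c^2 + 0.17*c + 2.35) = 1.8224*c^5 - 18.7952*c^4 + 17.2771*c^3 + 0.3233*c^2 - 14.6521*c + 0.1645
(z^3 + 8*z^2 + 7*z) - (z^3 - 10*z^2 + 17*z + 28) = 18*z^2 - 10*z - 28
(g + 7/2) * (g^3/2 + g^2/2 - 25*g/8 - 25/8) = g^4/2 + 9*g^3/4 - 11*g^2/8 - 225*g/16 - 175/16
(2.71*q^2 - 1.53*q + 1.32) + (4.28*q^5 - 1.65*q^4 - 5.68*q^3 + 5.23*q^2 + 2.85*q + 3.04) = 4.28*q^5 - 1.65*q^4 - 5.68*q^3 + 7.94*q^2 + 1.32*q + 4.36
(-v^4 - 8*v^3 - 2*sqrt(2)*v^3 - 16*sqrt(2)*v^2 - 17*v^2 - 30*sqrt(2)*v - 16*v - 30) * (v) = -v^5 - 8*v^4 - 2*sqrt(2)*v^4 - 16*sqrt(2)*v^3 - 17*v^3 - 30*sqrt(2)*v^2 - 16*v^2 - 30*v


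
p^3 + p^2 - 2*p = p*(p - 1)*(p + 2)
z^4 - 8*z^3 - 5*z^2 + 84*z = z*(z - 7)*(z - 4)*(z + 3)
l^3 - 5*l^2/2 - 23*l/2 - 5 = (l - 5)*(l + 1/2)*(l + 2)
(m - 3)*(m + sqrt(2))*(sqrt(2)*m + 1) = sqrt(2)*m^3 - 3*sqrt(2)*m^2 + 3*m^2 - 9*m + sqrt(2)*m - 3*sqrt(2)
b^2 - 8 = (b - 2*sqrt(2))*(b + 2*sqrt(2))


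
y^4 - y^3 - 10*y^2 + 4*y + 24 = (y - 3)*(y - 2)*(y + 2)^2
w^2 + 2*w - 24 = (w - 4)*(w + 6)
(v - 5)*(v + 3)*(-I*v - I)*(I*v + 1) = v^4 - v^3 - I*v^3 - 17*v^2 + I*v^2 - 15*v + 17*I*v + 15*I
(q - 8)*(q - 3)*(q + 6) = q^3 - 5*q^2 - 42*q + 144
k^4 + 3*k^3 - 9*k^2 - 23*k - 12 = (k - 3)*(k + 1)^2*(k + 4)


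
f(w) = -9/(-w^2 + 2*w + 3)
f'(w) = -9*(2*w - 2)/(-w^2 + 2*w + 3)^2 = 18*(1 - w)/(-w^2 + 2*w + 3)^2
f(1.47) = -2.38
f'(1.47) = -0.59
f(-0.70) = -8.11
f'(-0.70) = 24.84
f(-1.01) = 224.44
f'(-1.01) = 22499.86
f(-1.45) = 4.49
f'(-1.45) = 11.00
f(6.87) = 0.30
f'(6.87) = -0.11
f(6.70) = 0.32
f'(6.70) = -0.13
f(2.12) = -3.28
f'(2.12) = -2.67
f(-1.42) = 4.85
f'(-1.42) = 12.64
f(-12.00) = 0.05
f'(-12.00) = 0.01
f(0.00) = -3.00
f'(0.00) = 2.00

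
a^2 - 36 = (a - 6)*(a + 6)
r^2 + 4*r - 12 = (r - 2)*(r + 6)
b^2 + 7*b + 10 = (b + 2)*(b + 5)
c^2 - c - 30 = (c - 6)*(c + 5)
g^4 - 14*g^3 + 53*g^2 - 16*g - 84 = (g - 7)*(g - 6)*(g - 2)*(g + 1)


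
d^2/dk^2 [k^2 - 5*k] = 2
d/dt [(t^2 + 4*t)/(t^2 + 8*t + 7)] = 2*(2*t^2 + 7*t + 14)/(t^4 + 16*t^3 + 78*t^2 + 112*t + 49)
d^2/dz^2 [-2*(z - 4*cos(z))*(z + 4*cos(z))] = 128*sin(z)^2 - 68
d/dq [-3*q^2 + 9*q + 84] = 9 - 6*q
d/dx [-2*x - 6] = -2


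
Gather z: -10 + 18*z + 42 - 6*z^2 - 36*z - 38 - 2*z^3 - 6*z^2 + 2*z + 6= -2*z^3 - 12*z^2 - 16*z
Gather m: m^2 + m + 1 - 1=m^2 + m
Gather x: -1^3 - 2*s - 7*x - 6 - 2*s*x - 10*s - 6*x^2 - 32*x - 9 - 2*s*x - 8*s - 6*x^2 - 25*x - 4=-20*s - 12*x^2 + x*(-4*s - 64) - 20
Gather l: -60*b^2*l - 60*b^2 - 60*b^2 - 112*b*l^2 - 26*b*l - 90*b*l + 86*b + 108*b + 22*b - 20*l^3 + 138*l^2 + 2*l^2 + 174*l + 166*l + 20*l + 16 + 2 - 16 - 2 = -120*b^2 + 216*b - 20*l^3 + l^2*(140 - 112*b) + l*(-60*b^2 - 116*b + 360)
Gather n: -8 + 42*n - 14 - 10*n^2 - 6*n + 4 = -10*n^2 + 36*n - 18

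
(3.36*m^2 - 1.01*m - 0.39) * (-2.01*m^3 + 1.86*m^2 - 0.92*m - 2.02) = -6.7536*m^5 + 8.2797*m^4 - 4.1859*m^3 - 6.5834*m^2 + 2.399*m + 0.7878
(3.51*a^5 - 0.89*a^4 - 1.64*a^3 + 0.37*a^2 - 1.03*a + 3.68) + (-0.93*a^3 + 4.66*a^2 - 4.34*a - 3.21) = 3.51*a^5 - 0.89*a^4 - 2.57*a^3 + 5.03*a^2 - 5.37*a + 0.47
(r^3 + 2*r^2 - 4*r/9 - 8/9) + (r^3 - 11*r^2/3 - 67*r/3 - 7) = 2*r^3 - 5*r^2/3 - 205*r/9 - 71/9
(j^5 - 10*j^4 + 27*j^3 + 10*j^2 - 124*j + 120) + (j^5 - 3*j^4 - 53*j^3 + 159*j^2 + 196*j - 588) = 2*j^5 - 13*j^4 - 26*j^3 + 169*j^2 + 72*j - 468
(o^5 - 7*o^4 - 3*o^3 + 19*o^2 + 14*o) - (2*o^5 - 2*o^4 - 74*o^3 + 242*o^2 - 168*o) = -o^5 - 5*o^4 + 71*o^3 - 223*o^2 + 182*o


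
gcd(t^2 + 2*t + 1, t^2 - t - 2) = t + 1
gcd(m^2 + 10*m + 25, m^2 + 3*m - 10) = m + 5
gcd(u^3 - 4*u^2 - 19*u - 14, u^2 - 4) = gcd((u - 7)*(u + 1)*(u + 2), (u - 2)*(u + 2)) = u + 2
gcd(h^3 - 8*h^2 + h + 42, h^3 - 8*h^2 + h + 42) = h^3 - 8*h^2 + h + 42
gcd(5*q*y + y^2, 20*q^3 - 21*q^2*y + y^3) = 5*q + y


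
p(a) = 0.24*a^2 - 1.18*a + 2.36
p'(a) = 0.48*a - 1.18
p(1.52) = 1.12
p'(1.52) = -0.45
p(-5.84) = 17.44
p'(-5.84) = -3.98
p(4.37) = 1.79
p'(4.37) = 0.92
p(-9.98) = 38.04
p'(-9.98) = -5.97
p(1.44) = 1.16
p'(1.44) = -0.49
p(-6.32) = 19.40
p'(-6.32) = -4.21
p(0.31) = 2.02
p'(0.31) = -1.03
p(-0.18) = 2.58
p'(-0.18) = -1.27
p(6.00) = 3.92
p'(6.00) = 1.70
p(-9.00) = 32.42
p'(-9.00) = -5.50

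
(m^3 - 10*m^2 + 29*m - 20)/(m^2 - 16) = (m^2 - 6*m + 5)/(m + 4)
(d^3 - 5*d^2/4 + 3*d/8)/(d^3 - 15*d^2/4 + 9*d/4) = (d - 1/2)/(d - 3)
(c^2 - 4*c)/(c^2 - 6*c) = (c - 4)/(c - 6)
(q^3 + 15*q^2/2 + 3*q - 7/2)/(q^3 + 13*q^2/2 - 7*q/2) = (q + 1)/q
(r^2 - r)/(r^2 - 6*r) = (r - 1)/(r - 6)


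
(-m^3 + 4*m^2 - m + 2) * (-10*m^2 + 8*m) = 10*m^5 - 48*m^4 + 42*m^3 - 28*m^2 + 16*m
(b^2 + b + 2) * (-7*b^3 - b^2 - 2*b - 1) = -7*b^5 - 8*b^4 - 17*b^3 - 5*b^2 - 5*b - 2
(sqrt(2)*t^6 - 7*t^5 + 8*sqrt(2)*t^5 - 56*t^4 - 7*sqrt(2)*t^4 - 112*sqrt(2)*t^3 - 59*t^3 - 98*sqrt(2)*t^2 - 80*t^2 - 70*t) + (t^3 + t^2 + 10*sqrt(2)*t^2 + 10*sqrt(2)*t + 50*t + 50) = sqrt(2)*t^6 - 7*t^5 + 8*sqrt(2)*t^5 - 56*t^4 - 7*sqrt(2)*t^4 - 112*sqrt(2)*t^3 - 58*t^3 - 88*sqrt(2)*t^2 - 79*t^2 - 20*t + 10*sqrt(2)*t + 50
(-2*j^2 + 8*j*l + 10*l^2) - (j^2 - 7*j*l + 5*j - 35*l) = -3*j^2 + 15*j*l - 5*j + 10*l^2 + 35*l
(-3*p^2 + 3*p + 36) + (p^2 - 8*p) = -2*p^2 - 5*p + 36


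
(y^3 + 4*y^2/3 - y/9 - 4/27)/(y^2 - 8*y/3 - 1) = (y^2 + y - 4/9)/(y - 3)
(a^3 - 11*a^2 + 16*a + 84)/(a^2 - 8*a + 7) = (a^2 - 4*a - 12)/(a - 1)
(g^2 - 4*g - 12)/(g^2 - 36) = (g + 2)/(g + 6)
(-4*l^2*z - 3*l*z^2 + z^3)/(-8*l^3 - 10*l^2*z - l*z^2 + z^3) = z/(2*l + z)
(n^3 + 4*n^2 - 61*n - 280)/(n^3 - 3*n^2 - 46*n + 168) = (n^2 - 3*n - 40)/(n^2 - 10*n + 24)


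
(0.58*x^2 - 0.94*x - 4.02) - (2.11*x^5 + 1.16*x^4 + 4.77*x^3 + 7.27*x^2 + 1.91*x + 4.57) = -2.11*x^5 - 1.16*x^4 - 4.77*x^3 - 6.69*x^2 - 2.85*x - 8.59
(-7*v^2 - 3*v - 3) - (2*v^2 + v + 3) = -9*v^2 - 4*v - 6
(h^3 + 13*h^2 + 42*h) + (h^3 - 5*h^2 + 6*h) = 2*h^3 + 8*h^2 + 48*h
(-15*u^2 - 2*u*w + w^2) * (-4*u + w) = 60*u^3 - 7*u^2*w - 6*u*w^2 + w^3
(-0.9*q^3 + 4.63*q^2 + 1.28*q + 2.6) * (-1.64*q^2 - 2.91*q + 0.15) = 1.476*q^5 - 4.9742*q^4 - 15.7075*q^3 - 7.2943*q^2 - 7.374*q + 0.39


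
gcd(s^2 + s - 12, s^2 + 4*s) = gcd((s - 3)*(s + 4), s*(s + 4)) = s + 4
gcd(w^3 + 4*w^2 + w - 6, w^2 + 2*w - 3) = w^2 + 2*w - 3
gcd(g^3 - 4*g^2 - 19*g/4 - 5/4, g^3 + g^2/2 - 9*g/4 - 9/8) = g + 1/2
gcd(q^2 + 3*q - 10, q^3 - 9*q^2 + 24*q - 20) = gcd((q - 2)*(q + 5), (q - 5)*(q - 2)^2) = q - 2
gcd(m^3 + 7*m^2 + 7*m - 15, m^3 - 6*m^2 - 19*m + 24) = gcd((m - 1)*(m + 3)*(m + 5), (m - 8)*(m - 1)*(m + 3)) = m^2 + 2*m - 3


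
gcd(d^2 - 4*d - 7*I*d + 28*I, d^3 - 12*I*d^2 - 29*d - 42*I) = d - 7*I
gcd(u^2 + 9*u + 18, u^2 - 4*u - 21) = u + 3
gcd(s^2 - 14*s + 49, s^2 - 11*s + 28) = s - 7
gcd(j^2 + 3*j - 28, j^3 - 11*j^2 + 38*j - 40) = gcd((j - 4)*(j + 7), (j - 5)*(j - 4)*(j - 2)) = j - 4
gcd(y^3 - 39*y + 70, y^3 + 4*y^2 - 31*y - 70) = y^2 + 2*y - 35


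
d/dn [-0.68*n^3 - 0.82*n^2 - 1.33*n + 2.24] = -2.04*n^2 - 1.64*n - 1.33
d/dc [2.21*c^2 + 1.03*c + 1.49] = 4.42*c + 1.03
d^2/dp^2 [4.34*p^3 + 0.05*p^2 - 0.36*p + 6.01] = 26.04*p + 0.1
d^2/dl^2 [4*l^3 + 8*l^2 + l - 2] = 24*l + 16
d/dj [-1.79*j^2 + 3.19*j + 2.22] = 3.19 - 3.58*j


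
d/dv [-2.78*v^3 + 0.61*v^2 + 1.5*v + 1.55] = -8.34*v^2 + 1.22*v + 1.5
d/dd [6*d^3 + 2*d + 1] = 18*d^2 + 2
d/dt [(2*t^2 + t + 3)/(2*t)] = 1 - 3/(2*t^2)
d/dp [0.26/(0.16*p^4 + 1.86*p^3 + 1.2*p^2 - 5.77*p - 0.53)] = (-0.1664*p^3 - 1.4508*p^2 - 0.624*p + 1.5002)/(0.16*p^4 + 1.86*p^3 + 1.2*p^2 - 5.77*p - 0.53)^2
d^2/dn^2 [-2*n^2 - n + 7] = -4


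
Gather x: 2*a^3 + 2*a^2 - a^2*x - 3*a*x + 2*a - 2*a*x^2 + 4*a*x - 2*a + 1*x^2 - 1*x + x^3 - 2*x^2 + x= 2*a^3 + 2*a^2 + x^3 + x^2*(-2*a - 1) + x*(-a^2 + a)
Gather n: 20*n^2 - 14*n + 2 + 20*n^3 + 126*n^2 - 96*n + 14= 20*n^3 + 146*n^2 - 110*n + 16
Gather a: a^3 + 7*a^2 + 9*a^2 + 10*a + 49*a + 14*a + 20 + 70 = a^3 + 16*a^2 + 73*a + 90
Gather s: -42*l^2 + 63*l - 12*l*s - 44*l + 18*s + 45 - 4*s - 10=-42*l^2 + 19*l + s*(14 - 12*l) + 35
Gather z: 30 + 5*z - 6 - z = 4*z + 24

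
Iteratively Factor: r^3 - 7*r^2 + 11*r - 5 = (r - 5)*(r^2 - 2*r + 1) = (r - 5)*(r - 1)*(r - 1)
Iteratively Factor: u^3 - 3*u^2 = (u)*(u^2 - 3*u) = u*(u - 3)*(u)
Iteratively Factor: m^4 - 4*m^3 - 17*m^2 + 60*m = (m)*(m^3 - 4*m^2 - 17*m + 60) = m*(m - 3)*(m^2 - m - 20) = m*(m - 5)*(m - 3)*(m + 4)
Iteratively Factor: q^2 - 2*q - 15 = (q - 5)*(q + 3)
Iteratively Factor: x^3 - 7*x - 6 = (x - 3)*(x^2 + 3*x + 2) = (x - 3)*(x + 2)*(x + 1)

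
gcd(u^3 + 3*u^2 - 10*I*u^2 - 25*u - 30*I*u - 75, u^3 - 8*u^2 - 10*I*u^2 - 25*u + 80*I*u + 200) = u^2 - 10*I*u - 25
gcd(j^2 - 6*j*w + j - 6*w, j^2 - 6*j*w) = -j + 6*w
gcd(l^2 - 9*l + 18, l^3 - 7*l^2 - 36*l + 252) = l - 6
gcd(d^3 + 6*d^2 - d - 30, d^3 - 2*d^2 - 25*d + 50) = d^2 + 3*d - 10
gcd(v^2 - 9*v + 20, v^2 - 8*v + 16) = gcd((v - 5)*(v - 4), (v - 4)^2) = v - 4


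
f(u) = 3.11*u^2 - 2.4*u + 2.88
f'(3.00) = 16.26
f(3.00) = 23.67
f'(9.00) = 53.58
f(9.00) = 233.19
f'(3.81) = 21.30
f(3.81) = 38.88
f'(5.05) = 29.01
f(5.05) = 70.07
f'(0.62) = 1.46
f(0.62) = 2.59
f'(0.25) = -0.84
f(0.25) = 2.47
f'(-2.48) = -17.83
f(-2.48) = 27.96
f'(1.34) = 5.93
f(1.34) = 5.25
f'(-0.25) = -3.96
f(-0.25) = 3.67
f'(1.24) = 5.31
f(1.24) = 4.69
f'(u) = 6.22*u - 2.4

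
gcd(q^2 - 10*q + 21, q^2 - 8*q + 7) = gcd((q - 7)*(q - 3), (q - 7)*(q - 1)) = q - 7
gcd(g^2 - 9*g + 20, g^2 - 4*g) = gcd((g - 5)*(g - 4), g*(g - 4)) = g - 4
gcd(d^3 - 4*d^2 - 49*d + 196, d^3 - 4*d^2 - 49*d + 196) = d^3 - 4*d^2 - 49*d + 196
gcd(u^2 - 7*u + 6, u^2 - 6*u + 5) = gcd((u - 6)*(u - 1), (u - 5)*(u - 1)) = u - 1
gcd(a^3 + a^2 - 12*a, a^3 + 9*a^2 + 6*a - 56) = a + 4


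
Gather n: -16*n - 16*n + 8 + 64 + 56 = 128 - 32*n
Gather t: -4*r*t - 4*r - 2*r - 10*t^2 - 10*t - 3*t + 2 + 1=-6*r - 10*t^2 + t*(-4*r - 13) + 3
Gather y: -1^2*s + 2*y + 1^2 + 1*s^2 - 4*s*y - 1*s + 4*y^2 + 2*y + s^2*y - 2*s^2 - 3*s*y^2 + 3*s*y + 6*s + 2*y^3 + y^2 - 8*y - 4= -s^2 + 4*s + 2*y^3 + y^2*(5 - 3*s) + y*(s^2 - s - 4) - 3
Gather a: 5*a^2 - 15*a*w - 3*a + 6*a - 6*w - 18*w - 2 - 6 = 5*a^2 + a*(3 - 15*w) - 24*w - 8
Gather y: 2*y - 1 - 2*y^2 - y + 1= -2*y^2 + y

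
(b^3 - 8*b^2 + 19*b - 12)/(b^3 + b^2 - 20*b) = (b^2 - 4*b + 3)/(b*(b + 5))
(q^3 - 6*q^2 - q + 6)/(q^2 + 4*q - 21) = (q^3 - 6*q^2 - q + 6)/(q^2 + 4*q - 21)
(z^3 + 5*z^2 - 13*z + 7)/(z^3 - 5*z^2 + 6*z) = (z^3 + 5*z^2 - 13*z + 7)/(z*(z^2 - 5*z + 6))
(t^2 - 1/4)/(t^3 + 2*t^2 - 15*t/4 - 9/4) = (2*t - 1)/(2*t^2 + 3*t - 9)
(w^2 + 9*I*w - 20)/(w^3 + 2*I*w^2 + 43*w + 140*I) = 1/(w - 7*I)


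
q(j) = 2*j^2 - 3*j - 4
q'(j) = 4*j - 3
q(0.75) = -5.12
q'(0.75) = 0.00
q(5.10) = 32.72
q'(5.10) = 17.40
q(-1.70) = 6.88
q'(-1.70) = -9.80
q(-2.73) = 19.10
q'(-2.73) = -13.92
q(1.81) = -2.88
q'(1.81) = 4.24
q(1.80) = -2.92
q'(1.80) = 4.20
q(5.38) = 37.75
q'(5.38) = 18.52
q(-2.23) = 12.64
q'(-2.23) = -11.92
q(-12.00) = 320.00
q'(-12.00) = -51.00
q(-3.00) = 23.00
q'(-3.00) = -15.00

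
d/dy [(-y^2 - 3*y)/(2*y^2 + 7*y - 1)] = (-y^2 + 2*y + 3)/(4*y^4 + 28*y^3 + 45*y^2 - 14*y + 1)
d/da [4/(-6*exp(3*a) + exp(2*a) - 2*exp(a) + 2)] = 8*(9*exp(2*a) - exp(a) + 1)*exp(a)/(6*exp(3*a) - exp(2*a) + 2*exp(a) - 2)^2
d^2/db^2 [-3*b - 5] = 0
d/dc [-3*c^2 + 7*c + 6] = 7 - 6*c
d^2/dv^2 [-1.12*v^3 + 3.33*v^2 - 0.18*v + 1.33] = 6.66 - 6.72*v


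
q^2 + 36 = (q - 6*I)*(q + 6*I)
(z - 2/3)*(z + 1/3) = z^2 - z/3 - 2/9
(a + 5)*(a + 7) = a^2 + 12*a + 35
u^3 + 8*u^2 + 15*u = u*(u + 3)*(u + 5)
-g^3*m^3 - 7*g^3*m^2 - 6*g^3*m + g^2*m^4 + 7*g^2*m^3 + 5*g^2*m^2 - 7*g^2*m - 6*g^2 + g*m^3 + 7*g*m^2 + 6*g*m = (-g + m)*(m + 6)*(g*m + 1)*(g*m + g)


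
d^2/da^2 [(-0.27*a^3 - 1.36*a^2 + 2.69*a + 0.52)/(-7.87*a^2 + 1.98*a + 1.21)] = (-283.576576*a^3 - 111.6567*a^2 - 102.706824*a + 2.890932)/(487.443403*a^6 - 367.905186*a^5 - 132.270303*a^4 + 105.367284*a^3 + 20.336349*a^2 - 8.696754*a - 1.771561)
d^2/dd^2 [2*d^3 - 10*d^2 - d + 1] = 12*d - 20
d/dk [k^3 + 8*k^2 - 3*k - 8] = 3*k^2 + 16*k - 3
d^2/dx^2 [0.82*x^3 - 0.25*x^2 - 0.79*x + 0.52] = 4.92*x - 0.5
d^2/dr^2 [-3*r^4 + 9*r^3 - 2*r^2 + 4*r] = -36*r^2 + 54*r - 4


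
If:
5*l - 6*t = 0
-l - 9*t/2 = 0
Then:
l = 0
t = 0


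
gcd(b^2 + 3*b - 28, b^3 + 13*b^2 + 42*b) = b + 7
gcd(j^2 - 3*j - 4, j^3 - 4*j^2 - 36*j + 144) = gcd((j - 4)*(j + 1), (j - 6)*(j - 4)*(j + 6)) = j - 4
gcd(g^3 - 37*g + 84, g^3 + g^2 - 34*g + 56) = g^2 + 3*g - 28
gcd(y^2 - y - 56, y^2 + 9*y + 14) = y + 7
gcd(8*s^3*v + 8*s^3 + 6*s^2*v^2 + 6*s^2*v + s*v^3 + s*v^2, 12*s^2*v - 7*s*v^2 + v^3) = 1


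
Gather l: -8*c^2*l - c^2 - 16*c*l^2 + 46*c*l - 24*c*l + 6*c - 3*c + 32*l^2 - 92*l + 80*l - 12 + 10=-c^2 + 3*c + l^2*(32 - 16*c) + l*(-8*c^2 + 22*c - 12) - 2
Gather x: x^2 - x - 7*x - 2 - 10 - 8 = x^2 - 8*x - 20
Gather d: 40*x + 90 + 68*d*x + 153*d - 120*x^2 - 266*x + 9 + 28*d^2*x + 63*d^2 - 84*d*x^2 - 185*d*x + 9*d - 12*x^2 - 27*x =d^2*(28*x + 63) + d*(-84*x^2 - 117*x + 162) - 132*x^2 - 253*x + 99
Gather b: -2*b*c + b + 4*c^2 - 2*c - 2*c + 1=b*(1 - 2*c) + 4*c^2 - 4*c + 1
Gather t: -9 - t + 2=-t - 7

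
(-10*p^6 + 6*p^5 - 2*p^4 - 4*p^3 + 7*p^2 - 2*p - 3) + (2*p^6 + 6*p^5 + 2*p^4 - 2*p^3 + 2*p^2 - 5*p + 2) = -8*p^6 + 12*p^5 - 6*p^3 + 9*p^2 - 7*p - 1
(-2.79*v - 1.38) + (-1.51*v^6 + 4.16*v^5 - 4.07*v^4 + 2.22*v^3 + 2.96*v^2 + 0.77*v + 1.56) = -1.51*v^6 + 4.16*v^5 - 4.07*v^4 + 2.22*v^3 + 2.96*v^2 - 2.02*v + 0.18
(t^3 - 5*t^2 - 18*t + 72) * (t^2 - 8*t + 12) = t^5 - 13*t^4 + 34*t^3 + 156*t^2 - 792*t + 864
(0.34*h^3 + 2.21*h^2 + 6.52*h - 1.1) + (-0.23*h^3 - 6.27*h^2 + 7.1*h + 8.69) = 0.11*h^3 - 4.06*h^2 + 13.62*h + 7.59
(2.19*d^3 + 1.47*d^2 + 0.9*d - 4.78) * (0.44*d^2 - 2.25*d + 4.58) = 0.9636*d^5 - 4.2807*d^4 + 7.1187*d^3 + 2.6044*d^2 + 14.877*d - 21.8924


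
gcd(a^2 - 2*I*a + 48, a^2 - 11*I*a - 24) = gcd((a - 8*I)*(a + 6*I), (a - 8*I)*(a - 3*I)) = a - 8*I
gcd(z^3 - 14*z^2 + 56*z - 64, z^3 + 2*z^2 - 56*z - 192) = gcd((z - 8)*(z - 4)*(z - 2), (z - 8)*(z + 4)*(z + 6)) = z - 8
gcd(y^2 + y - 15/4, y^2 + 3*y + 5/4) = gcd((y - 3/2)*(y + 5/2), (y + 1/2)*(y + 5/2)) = y + 5/2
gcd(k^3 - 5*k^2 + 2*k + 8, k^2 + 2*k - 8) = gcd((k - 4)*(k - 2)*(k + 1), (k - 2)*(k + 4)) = k - 2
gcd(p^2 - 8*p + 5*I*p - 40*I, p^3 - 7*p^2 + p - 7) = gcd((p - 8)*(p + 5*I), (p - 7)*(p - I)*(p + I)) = 1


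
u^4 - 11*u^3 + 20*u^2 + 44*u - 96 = (u - 8)*(u - 3)*(u - 2)*(u + 2)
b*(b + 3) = b^2 + 3*b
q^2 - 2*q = q*(q - 2)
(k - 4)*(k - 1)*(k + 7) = k^3 + 2*k^2 - 31*k + 28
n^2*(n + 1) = n^3 + n^2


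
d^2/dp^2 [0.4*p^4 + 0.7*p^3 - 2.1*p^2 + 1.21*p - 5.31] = 4.8*p^2 + 4.2*p - 4.2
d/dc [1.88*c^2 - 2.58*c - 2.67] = 3.76*c - 2.58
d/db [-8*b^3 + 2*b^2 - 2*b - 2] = -24*b^2 + 4*b - 2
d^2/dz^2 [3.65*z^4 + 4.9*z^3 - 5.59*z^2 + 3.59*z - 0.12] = 43.8*z^2 + 29.4*z - 11.18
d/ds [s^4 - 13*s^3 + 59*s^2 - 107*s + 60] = 4*s^3 - 39*s^2 + 118*s - 107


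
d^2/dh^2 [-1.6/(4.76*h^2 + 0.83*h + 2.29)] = (72.50432*h^2 + 12.64256*h - 1.6*(9.52*h + 0.83)*(19.04*h + 1.66) + 34.88128)/(4.76*h^2 + 0.83*h + 2.29)^3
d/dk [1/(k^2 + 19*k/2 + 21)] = 2*(-4*k - 19)/(2*k^2 + 19*k + 42)^2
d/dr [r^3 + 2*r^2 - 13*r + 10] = 3*r^2 + 4*r - 13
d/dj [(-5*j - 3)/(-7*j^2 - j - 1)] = (35*j^2 + 5*j - (5*j + 3)*(14*j + 1) + 5)/(7*j^2 + j + 1)^2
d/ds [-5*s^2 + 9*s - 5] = 9 - 10*s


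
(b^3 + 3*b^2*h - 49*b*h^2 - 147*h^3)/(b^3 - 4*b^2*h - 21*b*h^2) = (b + 7*h)/b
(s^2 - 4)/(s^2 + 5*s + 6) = (s - 2)/(s + 3)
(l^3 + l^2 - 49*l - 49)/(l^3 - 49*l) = (l + 1)/l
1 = 1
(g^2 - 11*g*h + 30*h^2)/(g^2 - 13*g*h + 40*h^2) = (g - 6*h)/(g - 8*h)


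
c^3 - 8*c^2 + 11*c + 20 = (c - 5)*(c - 4)*(c + 1)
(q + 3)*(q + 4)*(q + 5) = q^3 + 12*q^2 + 47*q + 60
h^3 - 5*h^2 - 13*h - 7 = (h - 7)*(h + 1)^2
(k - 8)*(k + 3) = k^2 - 5*k - 24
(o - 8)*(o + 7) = o^2 - o - 56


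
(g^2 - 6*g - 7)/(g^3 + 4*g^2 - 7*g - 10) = (g - 7)/(g^2 + 3*g - 10)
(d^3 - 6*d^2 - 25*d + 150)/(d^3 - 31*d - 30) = (d - 5)/(d + 1)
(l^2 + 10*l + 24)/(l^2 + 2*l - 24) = (l + 4)/(l - 4)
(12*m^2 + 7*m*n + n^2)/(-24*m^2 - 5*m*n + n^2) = (-4*m - n)/(8*m - n)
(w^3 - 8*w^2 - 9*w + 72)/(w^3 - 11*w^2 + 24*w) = (w + 3)/w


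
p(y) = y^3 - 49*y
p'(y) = 3*y^2 - 49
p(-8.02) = -122.87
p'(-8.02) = 143.96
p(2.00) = -90.00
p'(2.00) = -37.00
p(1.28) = -60.62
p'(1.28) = -44.08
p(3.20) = -124.03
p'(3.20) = -18.28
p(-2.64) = 110.96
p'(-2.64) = -28.09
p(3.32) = -126.09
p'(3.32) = -15.93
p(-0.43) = 20.99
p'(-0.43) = -48.45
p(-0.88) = 42.44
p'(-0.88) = -46.68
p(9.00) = 288.00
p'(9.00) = 194.00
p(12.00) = 1140.00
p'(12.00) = 383.00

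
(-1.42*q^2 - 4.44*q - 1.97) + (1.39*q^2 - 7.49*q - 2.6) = -0.03*q^2 - 11.93*q - 4.57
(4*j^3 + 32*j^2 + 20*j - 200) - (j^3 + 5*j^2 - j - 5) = 3*j^3 + 27*j^2 + 21*j - 195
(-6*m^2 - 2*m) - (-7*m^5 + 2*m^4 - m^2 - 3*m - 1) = 7*m^5 - 2*m^4 - 5*m^2 + m + 1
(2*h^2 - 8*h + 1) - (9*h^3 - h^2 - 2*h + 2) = -9*h^3 + 3*h^2 - 6*h - 1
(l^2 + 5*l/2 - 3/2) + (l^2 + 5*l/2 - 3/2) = 2*l^2 + 5*l - 3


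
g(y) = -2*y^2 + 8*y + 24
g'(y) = 8 - 4*y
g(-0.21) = 22.23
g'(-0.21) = 8.84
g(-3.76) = -34.36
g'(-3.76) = 23.04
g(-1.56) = 6.65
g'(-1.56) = 14.24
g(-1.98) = 0.32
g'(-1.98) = 15.92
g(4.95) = 14.60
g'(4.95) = -11.80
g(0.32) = 26.36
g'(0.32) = 6.72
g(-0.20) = 22.32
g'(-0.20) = 8.80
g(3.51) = 27.44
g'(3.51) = -6.04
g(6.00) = 0.00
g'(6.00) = -16.00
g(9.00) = -66.00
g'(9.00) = -28.00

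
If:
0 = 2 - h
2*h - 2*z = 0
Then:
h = 2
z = 2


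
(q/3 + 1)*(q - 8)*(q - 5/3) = q^3/3 - 20*q^2/9 - 47*q/9 + 40/3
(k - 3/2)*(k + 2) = k^2 + k/2 - 3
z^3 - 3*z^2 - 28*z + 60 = (z - 6)*(z - 2)*(z + 5)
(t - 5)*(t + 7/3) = t^2 - 8*t/3 - 35/3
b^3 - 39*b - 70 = (b - 7)*(b + 2)*(b + 5)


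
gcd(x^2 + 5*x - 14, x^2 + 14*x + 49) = x + 7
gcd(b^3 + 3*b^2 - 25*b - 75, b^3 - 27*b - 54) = b + 3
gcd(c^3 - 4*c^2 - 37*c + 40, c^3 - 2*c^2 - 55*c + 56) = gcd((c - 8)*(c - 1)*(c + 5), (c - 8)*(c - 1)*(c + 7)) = c^2 - 9*c + 8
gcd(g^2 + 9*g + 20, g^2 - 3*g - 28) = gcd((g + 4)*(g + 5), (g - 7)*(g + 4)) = g + 4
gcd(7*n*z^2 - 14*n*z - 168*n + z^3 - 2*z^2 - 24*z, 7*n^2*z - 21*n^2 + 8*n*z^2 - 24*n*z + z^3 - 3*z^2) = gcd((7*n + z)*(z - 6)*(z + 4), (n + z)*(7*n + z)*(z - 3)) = 7*n + z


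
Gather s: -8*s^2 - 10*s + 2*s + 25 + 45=-8*s^2 - 8*s + 70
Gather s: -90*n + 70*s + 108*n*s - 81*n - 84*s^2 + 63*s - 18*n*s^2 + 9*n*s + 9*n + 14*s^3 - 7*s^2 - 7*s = -162*n + 14*s^3 + s^2*(-18*n - 91) + s*(117*n + 126)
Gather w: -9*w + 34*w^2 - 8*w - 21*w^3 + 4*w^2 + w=-21*w^3 + 38*w^2 - 16*w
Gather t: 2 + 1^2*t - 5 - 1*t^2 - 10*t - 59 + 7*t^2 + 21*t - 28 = 6*t^2 + 12*t - 90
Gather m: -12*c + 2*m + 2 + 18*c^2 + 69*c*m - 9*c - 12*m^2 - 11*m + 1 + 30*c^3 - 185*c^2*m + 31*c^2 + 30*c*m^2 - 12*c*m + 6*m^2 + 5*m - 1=30*c^3 + 49*c^2 - 21*c + m^2*(30*c - 6) + m*(-185*c^2 + 57*c - 4) + 2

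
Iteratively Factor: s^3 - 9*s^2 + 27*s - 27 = (s - 3)*(s^2 - 6*s + 9) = (s - 3)^2*(s - 3)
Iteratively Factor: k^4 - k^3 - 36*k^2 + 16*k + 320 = (k - 4)*(k^3 + 3*k^2 - 24*k - 80) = (k - 5)*(k - 4)*(k^2 + 8*k + 16) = (k - 5)*(k - 4)*(k + 4)*(k + 4)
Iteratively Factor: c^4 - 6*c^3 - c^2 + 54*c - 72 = (c + 3)*(c^3 - 9*c^2 + 26*c - 24) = (c - 2)*(c + 3)*(c^2 - 7*c + 12) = (c - 4)*(c - 2)*(c + 3)*(c - 3)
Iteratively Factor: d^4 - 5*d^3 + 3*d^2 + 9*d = (d + 1)*(d^3 - 6*d^2 + 9*d) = (d - 3)*(d + 1)*(d^2 - 3*d) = d*(d - 3)*(d + 1)*(d - 3)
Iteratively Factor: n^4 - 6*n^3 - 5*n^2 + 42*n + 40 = (n + 1)*(n^3 - 7*n^2 + 2*n + 40) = (n - 5)*(n + 1)*(n^2 - 2*n - 8) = (n - 5)*(n + 1)*(n + 2)*(n - 4)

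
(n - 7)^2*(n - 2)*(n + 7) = n^4 - 9*n^3 - 35*n^2 + 441*n - 686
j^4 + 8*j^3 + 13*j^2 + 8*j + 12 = (j + 2)*(j + 6)*(j - I)*(j + I)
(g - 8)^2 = g^2 - 16*g + 64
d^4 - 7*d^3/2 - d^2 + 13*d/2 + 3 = (d - 3)*(d - 2)*(d + 1/2)*(d + 1)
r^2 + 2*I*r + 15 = (r - 3*I)*(r + 5*I)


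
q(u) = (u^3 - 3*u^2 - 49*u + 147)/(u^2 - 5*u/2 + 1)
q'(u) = (5/2 - 2*u)*(u^3 - 3*u^2 - 49*u + 147)/(u^2 - 5*u/2 + 1)^2 + (3*u^2 - 6*u - 49)/(u^2 - 5*u/2 + 1) = 2*(2*u^4 - 10*u^3 + 119*u^2 - 600*u + 637)/(4*u^4 - 20*u^3 + 33*u^2 - 20*u + 4)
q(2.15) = 152.41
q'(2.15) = -1302.49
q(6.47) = -0.93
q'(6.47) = 1.78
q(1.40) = -139.38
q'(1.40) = 17.98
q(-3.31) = 11.87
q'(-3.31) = 5.53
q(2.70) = 8.13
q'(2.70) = -43.44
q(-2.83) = 14.86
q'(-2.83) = 7.04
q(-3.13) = 12.90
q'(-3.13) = 6.03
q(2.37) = 39.50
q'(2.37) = -194.90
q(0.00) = 147.00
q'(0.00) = 318.50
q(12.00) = 7.43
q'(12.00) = 1.31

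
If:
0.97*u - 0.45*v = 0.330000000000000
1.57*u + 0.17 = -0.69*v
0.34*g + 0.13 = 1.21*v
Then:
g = -2.15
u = 0.11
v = -0.50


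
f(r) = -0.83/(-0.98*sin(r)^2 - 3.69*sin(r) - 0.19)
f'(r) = -0.83*(1.96*sin(r)*cos(r) + 3.69*cos(r))/(-0.98*sin(r)^2 - 3.69*sin(r) - 0.19)^2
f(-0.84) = -0.41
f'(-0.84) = -0.30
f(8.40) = 0.20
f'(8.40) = 0.14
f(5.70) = -0.54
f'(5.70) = -0.76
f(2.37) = 0.26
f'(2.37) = 0.29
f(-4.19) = 0.20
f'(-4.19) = 0.13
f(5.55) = -0.45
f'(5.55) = -0.43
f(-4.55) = 0.17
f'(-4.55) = 0.03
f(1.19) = 0.19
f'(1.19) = -0.09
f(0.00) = 4.37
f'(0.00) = -84.84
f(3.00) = 1.14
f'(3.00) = 6.11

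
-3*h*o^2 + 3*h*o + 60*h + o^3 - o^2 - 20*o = (-3*h + o)*(o - 5)*(o + 4)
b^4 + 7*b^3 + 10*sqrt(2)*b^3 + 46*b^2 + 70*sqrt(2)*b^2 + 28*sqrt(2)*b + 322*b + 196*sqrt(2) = (b + 7)*(b + sqrt(2))*(b + 2*sqrt(2))*(b + 7*sqrt(2))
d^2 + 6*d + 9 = (d + 3)^2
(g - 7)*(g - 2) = g^2 - 9*g + 14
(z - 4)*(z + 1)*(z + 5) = z^3 + 2*z^2 - 19*z - 20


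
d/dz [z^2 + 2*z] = 2*z + 2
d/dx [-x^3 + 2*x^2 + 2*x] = -3*x^2 + 4*x + 2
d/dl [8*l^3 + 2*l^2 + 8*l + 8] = 24*l^2 + 4*l + 8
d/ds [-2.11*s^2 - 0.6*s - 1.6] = -4.22*s - 0.6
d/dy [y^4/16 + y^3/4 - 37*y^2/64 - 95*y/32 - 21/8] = y^3/4 + 3*y^2/4 - 37*y/32 - 95/32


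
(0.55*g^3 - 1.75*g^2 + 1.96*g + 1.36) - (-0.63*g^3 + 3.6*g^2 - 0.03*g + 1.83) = 1.18*g^3 - 5.35*g^2 + 1.99*g - 0.47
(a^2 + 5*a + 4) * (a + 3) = a^3 + 8*a^2 + 19*a + 12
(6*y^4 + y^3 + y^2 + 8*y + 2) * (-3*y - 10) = -18*y^5 - 63*y^4 - 13*y^3 - 34*y^2 - 86*y - 20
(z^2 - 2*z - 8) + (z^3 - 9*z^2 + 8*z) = z^3 - 8*z^2 + 6*z - 8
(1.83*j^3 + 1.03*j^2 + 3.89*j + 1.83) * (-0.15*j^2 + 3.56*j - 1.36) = -0.2745*j^5 + 6.3603*j^4 + 0.5945*j^3 + 12.1731*j^2 + 1.2244*j - 2.4888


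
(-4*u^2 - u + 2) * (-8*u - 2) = 32*u^3 + 16*u^2 - 14*u - 4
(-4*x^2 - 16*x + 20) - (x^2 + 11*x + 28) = -5*x^2 - 27*x - 8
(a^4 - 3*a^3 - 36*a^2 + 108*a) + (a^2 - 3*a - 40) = a^4 - 3*a^3 - 35*a^2 + 105*a - 40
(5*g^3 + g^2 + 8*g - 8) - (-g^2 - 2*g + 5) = 5*g^3 + 2*g^2 + 10*g - 13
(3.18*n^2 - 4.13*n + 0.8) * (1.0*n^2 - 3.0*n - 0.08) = 3.18*n^4 - 13.67*n^3 + 12.9356*n^2 - 2.0696*n - 0.064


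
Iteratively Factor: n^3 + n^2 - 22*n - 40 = (n + 4)*(n^2 - 3*n - 10) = (n + 2)*(n + 4)*(n - 5)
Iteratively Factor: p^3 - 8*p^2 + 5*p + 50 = (p + 2)*(p^2 - 10*p + 25) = (p - 5)*(p + 2)*(p - 5)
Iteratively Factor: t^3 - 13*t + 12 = (t - 3)*(t^2 + 3*t - 4) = (t - 3)*(t - 1)*(t + 4)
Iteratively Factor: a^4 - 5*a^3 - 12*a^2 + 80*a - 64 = (a - 1)*(a^3 - 4*a^2 - 16*a + 64) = (a - 4)*(a - 1)*(a^2 - 16) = (a - 4)^2*(a - 1)*(a + 4)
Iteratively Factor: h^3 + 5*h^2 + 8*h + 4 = (h + 1)*(h^2 + 4*h + 4) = (h + 1)*(h + 2)*(h + 2)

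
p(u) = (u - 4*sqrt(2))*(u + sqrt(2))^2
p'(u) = (u - 4*sqrt(2))*(2*u + 2*sqrt(2)) + (u + sqrt(2))^2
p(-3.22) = -28.95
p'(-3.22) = 35.32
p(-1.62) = -0.31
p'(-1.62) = 3.04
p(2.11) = -44.05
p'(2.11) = -12.58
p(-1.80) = -1.11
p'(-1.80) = 5.90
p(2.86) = -51.10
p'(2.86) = -5.64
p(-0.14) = -9.41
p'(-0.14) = -13.15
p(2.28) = -46.08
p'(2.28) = -11.30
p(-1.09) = -0.71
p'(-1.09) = -4.27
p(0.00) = -11.31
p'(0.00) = -14.00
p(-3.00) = -21.77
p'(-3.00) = 29.97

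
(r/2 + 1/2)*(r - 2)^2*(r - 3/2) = r^4/2 - 9*r^3/4 + 9*r^2/4 + 2*r - 3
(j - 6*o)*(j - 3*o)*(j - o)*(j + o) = j^4 - 9*j^3*o + 17*j^2*o^2 + 9*j*o^3 - 18*o^4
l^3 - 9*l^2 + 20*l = l*(l - 5)*(l - 4)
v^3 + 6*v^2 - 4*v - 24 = (v - 2)*(v + 2)*(v + 6)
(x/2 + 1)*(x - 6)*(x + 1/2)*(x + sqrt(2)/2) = x^4/2 - 7*x^3/4 + sqrt(2)*x^3/4 - 7*x^2 - 7*sqrt(2)*x^2/8 - 7*sqrt(2)*x/2 - 3*x - 3*sqrt(2)/2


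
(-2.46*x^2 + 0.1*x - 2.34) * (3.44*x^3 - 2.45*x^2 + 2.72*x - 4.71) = -8.4624*x^5 + 6.371*x^4 - 14.9858*x^3 + 17.5916*x^2 - 6.8358*x + 11.0214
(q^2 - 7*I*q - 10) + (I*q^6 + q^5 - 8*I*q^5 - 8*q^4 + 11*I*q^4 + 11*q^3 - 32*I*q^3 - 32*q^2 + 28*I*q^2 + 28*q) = I*q^6 + q^5 - 8*I*q^5 - 8*q^4 + 11*I*q^4 + 11*q^3 - 32*I*q^3 - 31*q^2 + 28*I*q^2 + 28*q - 7*I*q - 10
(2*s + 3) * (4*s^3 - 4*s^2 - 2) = 8*s^4 + 4*s^3 - 12*s^2 - 4*s - 6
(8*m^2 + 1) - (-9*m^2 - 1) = 17*m^2 + 2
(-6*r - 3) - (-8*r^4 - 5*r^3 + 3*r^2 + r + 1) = 8*r^4 + 5*r^3 - 3*r^2 - 7*r - 4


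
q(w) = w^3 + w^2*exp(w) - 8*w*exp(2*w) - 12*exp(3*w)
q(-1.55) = -2.77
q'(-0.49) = -8.07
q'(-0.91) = 0.80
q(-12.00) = -1728.00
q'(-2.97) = 26.71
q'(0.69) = -355.85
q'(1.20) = -1600.30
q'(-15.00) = 675.00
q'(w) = w^2*exp(w) + 3*w^2 - 16*w*exp(2*w) + 2*w*exp(w) - 36*exp(3*w) - 8*exp(2*w)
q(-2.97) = -25.68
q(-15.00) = -3375.00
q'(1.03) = -971.32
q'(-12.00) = 432.00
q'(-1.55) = 7.47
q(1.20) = -538.49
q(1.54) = -1471.28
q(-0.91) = -0.02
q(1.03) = -324.31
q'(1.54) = -4331.44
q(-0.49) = -1.26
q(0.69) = -115.76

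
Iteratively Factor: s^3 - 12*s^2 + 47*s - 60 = (s - 3)*(s^2 - 9*s + 20) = (s - 4)*(s - 3)*(s - 5)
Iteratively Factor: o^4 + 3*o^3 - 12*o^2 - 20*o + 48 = (o + 4)*(o^3 - o^2 - 8*o + 12) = (o - 2)*(o + 4)*(o^2 + o - 6) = (o - 2)*(o + 3)*(o + 4)*(o - 2)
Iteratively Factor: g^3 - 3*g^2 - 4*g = (g + 1)*(g^2 - 4*g) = (g - 4)*(g + 1)*(g)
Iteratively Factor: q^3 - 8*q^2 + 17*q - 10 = (q - 2)*(q^2 - 6*q + 5) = (q - 5)*(q - 2)*(q - 1)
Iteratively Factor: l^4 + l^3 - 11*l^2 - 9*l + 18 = (l + 2)*(l^3 - l^2 - 9*l + 9) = (l + 2)*(l + 3)*(l^2 - 4*l + 3) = (l - 1)*(l + 2)*(l + 3)*(l - 3)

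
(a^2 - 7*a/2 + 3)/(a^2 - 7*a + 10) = (a - 3/2)/(a - 5)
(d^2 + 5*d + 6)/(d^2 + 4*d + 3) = (d + 2)/(d + 1)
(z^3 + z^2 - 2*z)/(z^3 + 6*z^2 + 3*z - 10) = z/(z + 5)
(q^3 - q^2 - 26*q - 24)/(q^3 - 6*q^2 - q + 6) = (q + 4)/(q - 1)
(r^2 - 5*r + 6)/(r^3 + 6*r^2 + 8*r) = (r^2 - 5*r + 6)/(r*(r^2 + 6*r + 8))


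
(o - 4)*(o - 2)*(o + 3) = o^3 - 3*o^2 - 10*o + 24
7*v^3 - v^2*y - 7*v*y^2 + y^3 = (-7*v + y)*(-v + y)*(v + y)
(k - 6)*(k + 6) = k^2 - 36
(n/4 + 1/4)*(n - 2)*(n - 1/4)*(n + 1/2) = n^4/4 - 3*n^3/16 - 19*n^2/32 - 3*n/32 + 1/16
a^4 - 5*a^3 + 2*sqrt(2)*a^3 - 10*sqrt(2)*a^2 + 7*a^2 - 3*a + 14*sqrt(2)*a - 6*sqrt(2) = (a - 3)*(a - 1)^2*(a + 2*sqrt(2))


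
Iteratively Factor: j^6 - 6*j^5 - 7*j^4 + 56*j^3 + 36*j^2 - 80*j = (j + 2)*(j^5 - 8*j^4 + 9*j^3 + 38*j^2 - 40*j) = (j - 1)*(j + 2)*(j^4 - 7*j^3 + 2*j^2 + 40*j) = (j - 4)*(j - 1)*(j + 2)*(j^3 - 3*j^2 - 10*j) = (j - 5)*(j - 4)*(j - 1)*(j + 2)*(j^2 + 2*j) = (j - 5)*(j - 4)*(j - 1)*(j + 2)^2*(j)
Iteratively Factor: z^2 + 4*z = (z)*(z + 4)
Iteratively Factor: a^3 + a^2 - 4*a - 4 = (a + 2)*(a^2 - a - 2) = (a + 1)*(a + 2)*(a - 2)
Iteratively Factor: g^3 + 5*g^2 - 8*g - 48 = (g + 4)*(g^2 + g - 12) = (g - 3)*(g + 4)*(g + 4)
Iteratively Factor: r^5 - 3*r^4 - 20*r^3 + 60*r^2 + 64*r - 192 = (r - 4)*(r^4 + r^3 - 16*r^2 - 4*r + 48) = (r - 4)*(r - 3)*(r^3 + 4*r^2 - 4*r - 16) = (r - 4)*(r - 3)*(r + 2)*(r^2 + 2*r - 8) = (r - 4)*(r - 3)*(r + 2)*(r + 4)*(r - 2)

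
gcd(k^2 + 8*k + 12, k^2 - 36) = k + 6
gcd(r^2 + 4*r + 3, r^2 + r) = r + 1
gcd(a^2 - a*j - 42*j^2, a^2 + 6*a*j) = a + 6*j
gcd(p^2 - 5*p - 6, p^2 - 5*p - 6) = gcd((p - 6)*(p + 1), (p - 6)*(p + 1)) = p^2 - 5*p - 6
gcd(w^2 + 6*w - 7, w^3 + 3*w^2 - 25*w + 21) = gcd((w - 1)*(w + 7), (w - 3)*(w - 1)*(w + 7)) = w^2 + 6*w - 7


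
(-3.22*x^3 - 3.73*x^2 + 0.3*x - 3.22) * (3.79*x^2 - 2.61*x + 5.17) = -12.2038*x^5 - 5.7325*x^4 - 5.7751*x^3 - 32.2709*x^2 + 9.9552*x - 16.6474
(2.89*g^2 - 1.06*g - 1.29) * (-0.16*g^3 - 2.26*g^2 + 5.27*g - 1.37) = -0.4624*g^5 - 6.3618*g^4 + 17.8323*g^3 - 6.6301*g^2 - 5.3461*g + 1.7673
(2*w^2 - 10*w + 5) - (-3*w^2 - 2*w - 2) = 5*w^2 - 8*w + 7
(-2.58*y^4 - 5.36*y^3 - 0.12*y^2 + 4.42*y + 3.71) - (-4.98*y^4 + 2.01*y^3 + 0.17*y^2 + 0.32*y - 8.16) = 2.4*y^4 - 7.37*y^3 - 0.29*y^2 + 4.1*y + 11.87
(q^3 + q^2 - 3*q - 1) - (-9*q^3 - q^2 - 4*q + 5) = 10*q^3 + 2*q^2 + q - 6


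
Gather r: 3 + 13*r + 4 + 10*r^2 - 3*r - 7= 10*r^2 + 10*r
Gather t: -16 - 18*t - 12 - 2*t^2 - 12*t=-2*t^2 - 30*t - 28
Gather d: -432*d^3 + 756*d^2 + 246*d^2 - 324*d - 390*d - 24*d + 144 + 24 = -432*d^3 + 1002*d^2 - 738*d + 168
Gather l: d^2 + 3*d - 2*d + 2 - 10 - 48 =d^2 + d - 56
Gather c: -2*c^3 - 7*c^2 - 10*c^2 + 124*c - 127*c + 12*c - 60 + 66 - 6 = -2*c^3 - 17*c^2 + 9*c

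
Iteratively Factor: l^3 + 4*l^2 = (l)*(l^2 + 4*l) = l*(l + 4)*(l)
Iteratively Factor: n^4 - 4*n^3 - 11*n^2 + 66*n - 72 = (n - 2)*(n^3 - 2*n^2 - 15*n + 36) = (n - 3)*(n - 2)*(n^2 + n - 12) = (n - 3)*(n - 2)*(n + 4)*(n - 3)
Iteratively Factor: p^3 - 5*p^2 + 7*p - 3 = (p - 1)*(p^2 - 4*p + 3) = (p - 1)^2*(p - 3)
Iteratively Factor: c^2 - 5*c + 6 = (c - 3)*(c - 2)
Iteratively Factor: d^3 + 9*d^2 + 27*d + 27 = (d + 3)*(d^2 + 6*d + 9) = (d + 3)^2*(d + 3)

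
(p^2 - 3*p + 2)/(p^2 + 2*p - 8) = (p - 1)/(p + 4)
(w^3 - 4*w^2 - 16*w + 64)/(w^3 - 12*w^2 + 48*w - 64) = (w + 4)/(w - 4)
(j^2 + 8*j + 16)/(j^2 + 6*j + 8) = (j + 4)/(j + 2)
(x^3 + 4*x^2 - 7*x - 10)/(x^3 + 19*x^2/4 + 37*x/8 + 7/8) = 8*(x^2 + 3*x - 10)/(8*x^2 + 30*x + 7)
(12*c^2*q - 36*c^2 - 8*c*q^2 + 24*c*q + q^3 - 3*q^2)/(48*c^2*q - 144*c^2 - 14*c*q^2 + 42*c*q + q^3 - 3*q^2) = (-2*c + q)/(-8*c + q)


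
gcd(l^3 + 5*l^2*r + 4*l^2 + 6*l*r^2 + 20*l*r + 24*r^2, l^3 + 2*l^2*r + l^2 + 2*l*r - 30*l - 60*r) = l + 2*r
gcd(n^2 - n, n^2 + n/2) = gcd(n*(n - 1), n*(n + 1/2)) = n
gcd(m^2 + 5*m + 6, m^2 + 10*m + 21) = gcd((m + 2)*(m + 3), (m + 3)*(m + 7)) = m + 3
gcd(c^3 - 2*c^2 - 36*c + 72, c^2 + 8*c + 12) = c + 6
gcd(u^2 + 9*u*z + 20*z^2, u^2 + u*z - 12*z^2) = u + 4*z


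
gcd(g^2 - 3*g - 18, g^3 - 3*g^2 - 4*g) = 1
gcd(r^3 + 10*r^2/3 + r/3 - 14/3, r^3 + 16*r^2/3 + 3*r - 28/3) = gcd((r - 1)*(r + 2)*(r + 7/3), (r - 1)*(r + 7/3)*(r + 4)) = r^2 + 4*r/3 - 7/3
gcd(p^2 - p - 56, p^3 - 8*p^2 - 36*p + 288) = p - 8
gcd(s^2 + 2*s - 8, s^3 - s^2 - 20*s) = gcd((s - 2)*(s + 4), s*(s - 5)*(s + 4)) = s + 4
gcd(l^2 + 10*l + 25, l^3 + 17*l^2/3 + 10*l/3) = l + 5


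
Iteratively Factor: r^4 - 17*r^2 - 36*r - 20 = (r + 2)*(r^3 - 2*r^2 - 13*r - 10) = (r + 2)^2*(r^2 - 4*r - 5) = (r - 5)*(r + 2)^2*(r + 1)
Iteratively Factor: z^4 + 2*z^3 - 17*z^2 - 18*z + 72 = (z - 3)*(z^3 + 5*z^2 - 2*z - 24) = (z - 3)*(z + 3)*(z^2 + 2*z - 8) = (z - 3)*(z + 3)*(z + 4)*(z - 2)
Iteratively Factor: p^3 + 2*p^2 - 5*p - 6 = (p - 2)*(p^2 + 4*p + 3) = (p - 2)*(p + 3)*(p + 1)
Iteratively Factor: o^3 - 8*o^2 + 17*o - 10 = (o - 1)*(o^2 - 7*o + 10) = (o - 2)*(o - 1)*(o - 5)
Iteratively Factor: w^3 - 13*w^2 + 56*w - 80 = (w - 4)*(w^2 - 9*w + 20) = (w - 4)^2*(w - 5)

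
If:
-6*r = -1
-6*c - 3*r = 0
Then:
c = -1/12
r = 1/6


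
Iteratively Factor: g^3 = (g)*(g^2) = g^2*(g)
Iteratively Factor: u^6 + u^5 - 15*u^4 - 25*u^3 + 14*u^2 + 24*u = (u + 3)*(u^5 - 2*u^4 - 9*u^3 + 2*u^2 + 8*u) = (u - 1)*(u + 3)*(u^4 - u^3 - 10*u^2 - 8*u) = u*(u - 1)*(u + 3)*(u^3 - u^2 - 10*u - 8) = u*(u - 1)*(u + 1)*(u + 3)*(u^2 - 2*u - 8) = u*(u - 1)*(u + 1)*(u + 2)*(u + 3)*(u - 4)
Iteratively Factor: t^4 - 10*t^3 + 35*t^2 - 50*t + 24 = (t - 3)*(t^3 - 7*t^2 + 14*t - 8) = (t - 3)*(t - 1)*(t^2 - 6*t + 8) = (t - 3)*(t - 2)*(t - 1)*(t - 4)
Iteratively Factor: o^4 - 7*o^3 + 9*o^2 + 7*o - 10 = (o + 1)*(o^3 - 8*o^2 + 17*o - 10) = (o - 2)*(o + 1)*(o^2 - 6*o + 5) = (o - 2)*(o - 1)*(o + 1)*(o - 5)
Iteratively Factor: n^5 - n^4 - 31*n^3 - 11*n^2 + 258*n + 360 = (n - 5)*(n^4 + 4*n^3 - 11*n^2 - 66*n - 72) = (n - 5)*(n + 3)*(n^3 + n^2 - 14*n - 24) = (n - 5)*(n - 4)*(n + 3)*(n^2 + 5*n + 6) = (n - 5)*(n - 4)*(n + 2)*(n + 3)*(n + 3)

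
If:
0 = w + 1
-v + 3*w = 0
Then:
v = -3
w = -1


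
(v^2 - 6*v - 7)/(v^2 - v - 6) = (-v^2 + 6*v + 7)/(-v^2 + v + 6)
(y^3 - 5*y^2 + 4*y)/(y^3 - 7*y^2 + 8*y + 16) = y*(y - 1)/(y^2 - 3*y - 4)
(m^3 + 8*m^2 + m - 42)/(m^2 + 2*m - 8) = (m^2 + 10*m + 21)/(m + 4)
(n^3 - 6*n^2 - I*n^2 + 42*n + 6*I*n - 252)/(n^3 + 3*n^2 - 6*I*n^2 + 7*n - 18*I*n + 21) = (n^2 + 6*n*(-1 + I) - 36*I)/(n^2 + n*(3 + I) + 3*I)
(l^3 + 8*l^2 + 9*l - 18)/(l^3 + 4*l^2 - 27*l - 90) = (l - 1)/(l - 5)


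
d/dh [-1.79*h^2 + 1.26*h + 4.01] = 1.26 - 3.58*h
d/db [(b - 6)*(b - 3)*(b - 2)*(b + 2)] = 4*b^3 - 27*b^2 + 28*b + 36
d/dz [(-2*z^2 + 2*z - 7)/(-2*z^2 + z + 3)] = (2*z^2 - 40*z + 13)/(4*z^4 - 4*z^3 - 11*z^2 + 6*z + 9)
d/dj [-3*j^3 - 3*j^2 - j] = -9*j^2 - 6*j - 1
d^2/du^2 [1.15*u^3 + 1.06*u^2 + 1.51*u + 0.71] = 6.9*u + 2.12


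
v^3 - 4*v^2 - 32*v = v*(v - 8)*(v + 4)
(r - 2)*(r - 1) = r^2 - 3*r + 2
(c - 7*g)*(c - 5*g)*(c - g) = c^3 - 13*c^2*g + 47*c*g^2 - 35*g^3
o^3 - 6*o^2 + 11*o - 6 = (o - 3)*(o - 2)*(o - 1)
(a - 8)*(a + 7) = a^2 - a - 56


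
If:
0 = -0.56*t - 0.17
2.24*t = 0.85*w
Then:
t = -0.30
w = -0.80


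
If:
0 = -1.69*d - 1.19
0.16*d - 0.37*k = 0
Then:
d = -0.70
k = -0.30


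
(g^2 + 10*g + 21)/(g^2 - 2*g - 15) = (g + 7)/(g - 5)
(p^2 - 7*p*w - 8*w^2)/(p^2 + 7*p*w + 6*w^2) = (p - 8*w)/(p + 6*w)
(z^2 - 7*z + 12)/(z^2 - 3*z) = (z - 4)/z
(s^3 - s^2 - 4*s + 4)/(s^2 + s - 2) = s - 2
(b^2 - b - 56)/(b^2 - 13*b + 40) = (b + 7)/(b - 5)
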